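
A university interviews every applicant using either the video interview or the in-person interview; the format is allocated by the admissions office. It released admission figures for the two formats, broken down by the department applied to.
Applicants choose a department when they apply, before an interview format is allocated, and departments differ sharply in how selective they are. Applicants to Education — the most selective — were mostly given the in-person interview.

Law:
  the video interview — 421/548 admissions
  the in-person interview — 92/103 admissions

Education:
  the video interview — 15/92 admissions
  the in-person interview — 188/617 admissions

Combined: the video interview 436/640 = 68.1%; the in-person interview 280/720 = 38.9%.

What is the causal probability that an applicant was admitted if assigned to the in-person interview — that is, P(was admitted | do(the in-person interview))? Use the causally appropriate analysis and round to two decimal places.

Department differs across interview formats for reasons unrelated to any effect of the interview format itself, and it separately predicts the outcome — a classic confounder. We must compare within department levels.
Standardising the in-person interview to the population department mix: 0.479·92/103 + 0.521·188/617 = 0.586.

0.59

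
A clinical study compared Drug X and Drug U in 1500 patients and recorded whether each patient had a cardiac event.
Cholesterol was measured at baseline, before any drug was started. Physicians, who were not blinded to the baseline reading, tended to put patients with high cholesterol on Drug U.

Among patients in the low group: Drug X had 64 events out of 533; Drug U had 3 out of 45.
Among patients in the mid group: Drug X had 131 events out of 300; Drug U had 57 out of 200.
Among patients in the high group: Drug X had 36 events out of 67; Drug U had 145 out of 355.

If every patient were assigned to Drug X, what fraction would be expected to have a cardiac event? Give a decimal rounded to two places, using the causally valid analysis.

Cholesterol differs across drugs for reasons unrelated to any effect of the drug itself, and it separately predicts the outcome — a classic confounder. We must compare within cholesterol levels.
Standardising Drug X to the population cholesterol mix: 0.385·64/533 + 0.333·131/300 + 0.281·36/67 = 0.343.

0.34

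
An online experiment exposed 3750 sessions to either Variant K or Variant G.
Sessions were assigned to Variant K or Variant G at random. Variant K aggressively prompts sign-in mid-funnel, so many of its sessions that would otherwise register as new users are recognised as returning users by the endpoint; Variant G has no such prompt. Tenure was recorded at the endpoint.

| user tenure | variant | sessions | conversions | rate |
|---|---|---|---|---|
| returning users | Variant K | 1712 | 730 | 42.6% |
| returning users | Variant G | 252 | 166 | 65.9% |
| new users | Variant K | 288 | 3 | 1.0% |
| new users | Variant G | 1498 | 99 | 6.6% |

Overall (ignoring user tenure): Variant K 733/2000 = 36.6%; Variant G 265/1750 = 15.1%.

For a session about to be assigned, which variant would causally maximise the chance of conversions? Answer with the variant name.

Variant K

The distribution of user tenure is itself part of what the variant does — it is an intermediate outcome. Holding it fixed would remove that part of the effect; the total effect is the pooled difference.
Pooled: Variant K 36.6% vs Variant G 15.1%; Variant K is higher overall.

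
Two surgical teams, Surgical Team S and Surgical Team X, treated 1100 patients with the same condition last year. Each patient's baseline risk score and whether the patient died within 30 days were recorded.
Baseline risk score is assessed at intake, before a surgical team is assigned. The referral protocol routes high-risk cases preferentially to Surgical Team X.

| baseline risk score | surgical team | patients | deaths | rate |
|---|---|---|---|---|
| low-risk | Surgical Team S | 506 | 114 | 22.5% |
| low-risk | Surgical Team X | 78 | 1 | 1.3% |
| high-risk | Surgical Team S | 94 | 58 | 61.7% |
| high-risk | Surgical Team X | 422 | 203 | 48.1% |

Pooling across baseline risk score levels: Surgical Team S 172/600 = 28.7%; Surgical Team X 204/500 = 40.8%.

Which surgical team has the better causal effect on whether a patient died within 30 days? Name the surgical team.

Surgical Team X

Within every baseline risk score level Surgical Team X has the lower rate, yet pooled Surgical Team S does — Simpson's reversal.
Here baseline risk score is a common cause — it drives both which surgical team a case falls under and the outcome. The crude comparison mixes populations; the stratum-specific rates are the causally relevant ones.
Within each level — low-risk: 22.5% vs 1.3%; high-risk: 61.7% vs 48.1% — Surgical Team X is lower every time.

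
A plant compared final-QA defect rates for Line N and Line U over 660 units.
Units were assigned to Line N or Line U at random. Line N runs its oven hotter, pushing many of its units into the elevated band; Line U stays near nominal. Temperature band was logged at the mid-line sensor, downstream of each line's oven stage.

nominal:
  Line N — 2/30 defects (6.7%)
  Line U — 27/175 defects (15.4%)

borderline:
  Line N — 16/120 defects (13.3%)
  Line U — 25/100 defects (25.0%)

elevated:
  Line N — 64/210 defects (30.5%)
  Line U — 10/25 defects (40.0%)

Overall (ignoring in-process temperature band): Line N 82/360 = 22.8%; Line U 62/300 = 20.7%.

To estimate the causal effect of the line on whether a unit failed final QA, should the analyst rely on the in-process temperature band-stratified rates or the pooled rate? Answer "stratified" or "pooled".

pooled

Line N is lower inside every in-process temperature band stratum but Line U is lower in aggregate. Whether to stratify depends on how in-process temperature band relates to the line.
The distribution of in-process temperature band is itself part of what the line does — it is an intermediate outcome. Holding it fixed would remove that part of the effect; the total effect is the pooled difference.
Pooled: Line N 22.8% vs Line U 20.7%; Line U is lower overall.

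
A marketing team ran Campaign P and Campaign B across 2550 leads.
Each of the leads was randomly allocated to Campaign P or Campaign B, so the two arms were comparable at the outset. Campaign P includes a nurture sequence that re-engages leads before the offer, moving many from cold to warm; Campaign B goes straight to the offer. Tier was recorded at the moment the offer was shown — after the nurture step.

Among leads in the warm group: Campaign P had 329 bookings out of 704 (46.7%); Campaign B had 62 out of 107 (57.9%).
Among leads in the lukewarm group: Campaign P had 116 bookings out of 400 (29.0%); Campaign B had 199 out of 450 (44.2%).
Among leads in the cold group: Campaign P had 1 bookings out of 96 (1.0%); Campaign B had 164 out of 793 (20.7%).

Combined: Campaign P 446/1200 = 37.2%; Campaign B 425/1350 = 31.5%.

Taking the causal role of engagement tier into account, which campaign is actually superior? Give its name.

Engagement tier is recorded after the campaign and is itself shifted by it — it sits on the causal path from campaign to outcome. Conditioning on a mediator would strip out part of the effect we want; the pooled comparison gives the total causal effect.
Pooled: Campaign P 37.2% vs Campaign B 31.5%; Campaign P is higher overall.

Campaign P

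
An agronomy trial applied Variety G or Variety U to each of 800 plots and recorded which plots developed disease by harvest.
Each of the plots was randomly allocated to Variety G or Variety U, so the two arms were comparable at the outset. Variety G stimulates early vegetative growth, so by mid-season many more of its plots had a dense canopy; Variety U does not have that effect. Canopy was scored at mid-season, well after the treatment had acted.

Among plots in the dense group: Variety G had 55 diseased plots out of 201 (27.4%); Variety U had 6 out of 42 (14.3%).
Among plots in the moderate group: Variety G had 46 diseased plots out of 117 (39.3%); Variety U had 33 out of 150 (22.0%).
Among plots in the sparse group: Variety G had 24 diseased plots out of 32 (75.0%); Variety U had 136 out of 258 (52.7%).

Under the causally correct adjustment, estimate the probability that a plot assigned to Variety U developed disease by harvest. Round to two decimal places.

0.39

Variety U is lower inside every mid-season canopy stratum but Variety G is lower in aggregate. Whether to stratify depends on how mid-season canopy relates to the variety.
The distribution of mid-season canopy is itself part of what the variety does — it is an intermediate outcome. Holding it fixed would remove that part of the effect; the total effect is the pooled difference.
So P(outcome | do(Variety U)) is just the pooled rate for Variety U: 175/450 = 0.389.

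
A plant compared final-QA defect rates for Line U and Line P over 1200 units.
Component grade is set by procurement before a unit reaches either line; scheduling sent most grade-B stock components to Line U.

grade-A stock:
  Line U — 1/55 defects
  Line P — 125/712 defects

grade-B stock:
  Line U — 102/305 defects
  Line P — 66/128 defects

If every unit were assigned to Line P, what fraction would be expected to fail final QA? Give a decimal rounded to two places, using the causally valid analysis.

0.30

Here component grade is a common cause — it drives both which line a case falls under and the outcome. The crude comparison mixes populations; the stratum-specific rates are the causally relevant ones.
Standardising Line P to the population component grade mix: 0.639·125/712 + 0.361·66/128 = 0.298.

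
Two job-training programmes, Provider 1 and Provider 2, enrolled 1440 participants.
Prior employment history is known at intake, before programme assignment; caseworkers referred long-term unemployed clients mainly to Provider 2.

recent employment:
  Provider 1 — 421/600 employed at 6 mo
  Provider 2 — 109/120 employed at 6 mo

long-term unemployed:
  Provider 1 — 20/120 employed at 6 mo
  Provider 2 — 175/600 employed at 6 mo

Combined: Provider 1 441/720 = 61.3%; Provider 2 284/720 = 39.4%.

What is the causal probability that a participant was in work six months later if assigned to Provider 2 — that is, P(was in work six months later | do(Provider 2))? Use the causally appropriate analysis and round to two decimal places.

0.60

Within every prior employment history level Provider 2 has the higher rate, yet pooled Provider 1 does — Simpson's reversal.
Prior employment history differs across programmes for reasons unrelated to any effect of the programme itself, and it separately predicts the outcome — a classic confounder. We must compare within prior employment history levels.
Standardising Provider 2 to the population prior employment history mix: 0.500·109/120 + 0.500·175/600 = 0.600.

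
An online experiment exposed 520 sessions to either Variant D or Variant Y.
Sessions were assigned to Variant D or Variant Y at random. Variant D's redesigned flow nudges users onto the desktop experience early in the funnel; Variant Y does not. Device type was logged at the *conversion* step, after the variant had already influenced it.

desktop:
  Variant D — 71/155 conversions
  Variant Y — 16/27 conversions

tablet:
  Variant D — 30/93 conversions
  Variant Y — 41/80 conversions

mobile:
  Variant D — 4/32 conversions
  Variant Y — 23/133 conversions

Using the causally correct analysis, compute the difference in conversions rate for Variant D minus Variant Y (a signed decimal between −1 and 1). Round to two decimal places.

+0.04

The device type-specific comparison favours Variant Y throughout, but the pooled figures favour Variant D. The question is whether to condition on device type.
Stratifying would compare variants among sessions the variants themselves sorted into device type groups — a form of selection on an intermediate. The unconditioned pooled rates give the total causal effect.
The causal difference is the pooled difference: 0.375 − 0.333 = +0.042.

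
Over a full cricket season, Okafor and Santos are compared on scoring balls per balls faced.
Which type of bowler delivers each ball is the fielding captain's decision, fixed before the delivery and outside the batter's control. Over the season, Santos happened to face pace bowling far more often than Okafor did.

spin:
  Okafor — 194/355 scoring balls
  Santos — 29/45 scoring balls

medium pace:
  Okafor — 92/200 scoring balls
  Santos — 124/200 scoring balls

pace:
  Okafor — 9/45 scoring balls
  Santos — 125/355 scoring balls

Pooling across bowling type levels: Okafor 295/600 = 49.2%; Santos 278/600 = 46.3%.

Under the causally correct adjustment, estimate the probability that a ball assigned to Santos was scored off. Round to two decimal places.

0.54

The imbalance in bowling type arose from how balls faced were allocated, not from anything the player did; and bowling type independently affects the outcome. The pooled gap is confounded — condition on bowling type.
Standardising Santos to the population bowling type mix: 0.333·29/45 + 0.333·124/200 + 0.333·125/355 = 0.539.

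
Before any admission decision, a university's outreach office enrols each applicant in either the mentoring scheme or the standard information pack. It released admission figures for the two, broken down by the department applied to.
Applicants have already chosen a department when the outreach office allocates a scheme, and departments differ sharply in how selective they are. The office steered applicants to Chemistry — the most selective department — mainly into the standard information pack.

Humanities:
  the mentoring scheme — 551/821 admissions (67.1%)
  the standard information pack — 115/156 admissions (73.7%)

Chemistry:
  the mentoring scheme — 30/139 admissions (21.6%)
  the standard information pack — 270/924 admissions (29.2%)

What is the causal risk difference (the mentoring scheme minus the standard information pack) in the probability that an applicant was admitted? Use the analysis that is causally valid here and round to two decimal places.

the standard information pack is higher inside every department stratum but the mentoring scheme is higher in aggregate. Whether to stratify depends on how department relates to the outreach scheme.
The imbalance in department arose from how applicants were allocated, not from anything the outreach scheme did; and department independently affects the outcome. The pooled gap is confounded — condition on department.
Adjusting over the population distribution of department: 0.479·(0.671−0.737) + 0.521·(0.216−0.292) = -0.071.

-0.07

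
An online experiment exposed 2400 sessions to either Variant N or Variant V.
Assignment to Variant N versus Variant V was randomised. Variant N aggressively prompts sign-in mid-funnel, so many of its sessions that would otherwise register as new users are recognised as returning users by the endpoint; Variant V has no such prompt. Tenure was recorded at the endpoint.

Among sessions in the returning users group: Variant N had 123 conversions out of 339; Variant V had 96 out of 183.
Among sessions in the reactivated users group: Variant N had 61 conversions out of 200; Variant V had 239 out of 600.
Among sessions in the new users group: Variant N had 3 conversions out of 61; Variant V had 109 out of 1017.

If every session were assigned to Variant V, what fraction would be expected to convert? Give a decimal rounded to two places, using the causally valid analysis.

User tenure lies on the pathway variant → user tenure → outcome, so adjusting for it blocks the indirect effect. For the total causal effect of variant, use the unadjusted pooled rates.
So P(outcome | do(Variant V)) is just the pooled rate for Variant V: 444/1800 = 0.247.

0.25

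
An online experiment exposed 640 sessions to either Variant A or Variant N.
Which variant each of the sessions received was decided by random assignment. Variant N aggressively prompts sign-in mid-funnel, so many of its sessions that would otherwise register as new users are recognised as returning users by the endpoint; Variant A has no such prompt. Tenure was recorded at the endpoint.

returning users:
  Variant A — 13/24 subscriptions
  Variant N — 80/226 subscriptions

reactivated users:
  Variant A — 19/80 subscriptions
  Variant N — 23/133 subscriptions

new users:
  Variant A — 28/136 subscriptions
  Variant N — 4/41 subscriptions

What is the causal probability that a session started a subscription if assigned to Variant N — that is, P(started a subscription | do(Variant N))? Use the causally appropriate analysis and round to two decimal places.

0.27

User tenure is recorded after the variant and is itself shifted by it — it sits on the causal path from variant to outcome. Conditioning on a mediator would strip out part of the effect we want; the pooled comparison gives the total causal effect.
So P(outcome | do(Variant N)) is just the pooled rate for Variant N: 107/400 = 0.268.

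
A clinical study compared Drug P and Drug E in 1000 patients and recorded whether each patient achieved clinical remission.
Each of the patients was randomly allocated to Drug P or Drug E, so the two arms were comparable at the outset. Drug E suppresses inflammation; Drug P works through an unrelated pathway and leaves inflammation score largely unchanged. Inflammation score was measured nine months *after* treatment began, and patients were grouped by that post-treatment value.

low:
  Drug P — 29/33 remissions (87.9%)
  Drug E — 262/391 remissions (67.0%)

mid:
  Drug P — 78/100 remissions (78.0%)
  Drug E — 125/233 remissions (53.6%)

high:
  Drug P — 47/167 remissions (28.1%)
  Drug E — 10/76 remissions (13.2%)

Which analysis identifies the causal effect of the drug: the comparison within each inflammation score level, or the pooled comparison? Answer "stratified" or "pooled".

pooled

Inflammation score is recorded after the drug and is itself shifted by it — it sits on the causal path from drug to outcome. Conditioning on a mediator would strip out part of the effect we want; the pooled comparison gives the total causal effect.
Pooled: Drug P 51.3% vs Drug E 56.7%; Drug E is higher overall.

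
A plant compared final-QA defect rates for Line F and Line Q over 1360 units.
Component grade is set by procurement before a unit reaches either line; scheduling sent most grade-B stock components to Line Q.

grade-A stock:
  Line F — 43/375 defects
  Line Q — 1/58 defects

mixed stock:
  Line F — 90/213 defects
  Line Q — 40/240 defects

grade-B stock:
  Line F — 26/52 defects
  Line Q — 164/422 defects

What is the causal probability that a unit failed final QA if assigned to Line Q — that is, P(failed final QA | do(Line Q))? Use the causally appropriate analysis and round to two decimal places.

0.20

Within every component grade level Line Q has the lower rate, yet pooled Line F does — Simpson's reversal.
Nothing the line does changes component grade; the imbalance is an allocation artefact. With component grade also predicting the outcome, the pooled figure is confounded, and the within-stratum comparison is the causal one.
Standardising Line Q to the population component grade mix: 0.318·1/58 + 0.333·40/240 + 0.349·164/422 = 0.196.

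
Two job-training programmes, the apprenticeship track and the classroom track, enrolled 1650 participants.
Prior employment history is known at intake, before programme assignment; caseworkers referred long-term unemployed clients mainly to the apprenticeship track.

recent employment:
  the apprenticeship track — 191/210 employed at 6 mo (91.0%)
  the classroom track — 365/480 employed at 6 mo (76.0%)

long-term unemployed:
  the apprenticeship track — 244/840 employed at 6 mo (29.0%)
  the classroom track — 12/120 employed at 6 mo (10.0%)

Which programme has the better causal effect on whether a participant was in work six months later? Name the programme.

The prior employment history-specific comparison favours the apprenticeship track throughout, but the pooled figures favour the classroom track. The question is whether to condition on prior employment history.
Since prior employment history is a pre-existing factor (not a product of the programme) and it affects the outcome on its own, it is a confounder. The stratified rates, not the pooled rate, identify the causal effect.
Within each level — recent employment: 91.0% vs 76.0%; long-term unemployed: 29.0% vs 10.0% — the apprenticeship track is higher every time.

the apprenticeship track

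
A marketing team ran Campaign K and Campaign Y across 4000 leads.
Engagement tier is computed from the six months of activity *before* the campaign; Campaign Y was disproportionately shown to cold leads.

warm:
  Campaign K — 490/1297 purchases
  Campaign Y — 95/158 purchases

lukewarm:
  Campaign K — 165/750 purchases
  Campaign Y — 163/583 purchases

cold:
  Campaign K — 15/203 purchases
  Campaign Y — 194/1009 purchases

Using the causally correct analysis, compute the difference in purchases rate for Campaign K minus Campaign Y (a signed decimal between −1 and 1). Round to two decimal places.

-0.14

Within every engagement tier level Campaign Y has the higher rate, yet pooled Campaign K does — Simpson's reversal.
Since engagement tier is a pre-existing factor (not a product of the campaign) and it affects the outcome on its own, it is a confounder. The stratified rates, not the pooled rate, identify the causal effect.
Adjusting over the population distribution of engagement tier: 0.364·(0.378−0.601) + 0.333·(0.220−0.280) + 0.303·(0.074−0.192) = -0.137.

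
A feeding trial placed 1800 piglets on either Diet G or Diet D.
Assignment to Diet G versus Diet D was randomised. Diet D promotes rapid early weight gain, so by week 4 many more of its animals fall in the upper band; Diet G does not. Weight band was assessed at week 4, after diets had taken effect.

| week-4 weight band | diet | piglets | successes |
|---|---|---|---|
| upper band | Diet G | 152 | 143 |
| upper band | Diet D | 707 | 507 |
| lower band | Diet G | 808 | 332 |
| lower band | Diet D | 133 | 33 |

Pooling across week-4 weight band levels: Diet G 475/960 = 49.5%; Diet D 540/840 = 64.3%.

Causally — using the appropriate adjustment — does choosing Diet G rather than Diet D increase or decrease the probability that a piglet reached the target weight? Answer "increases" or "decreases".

decreases

Diet G is higher inside every week-4 weight band stratum but Diet D is higher in aggregate. Whether to stratify depends on how week-4 weight band relates to the diet.
Week-4 weight band here is a post-treatment variable shaped by the diet; conditioning on it would introduce bias rather than remove it. The overall comparison is the causal one.
Pooled: Diet G 49.5% vs Diet D 64.3%; Diet D is higher overall.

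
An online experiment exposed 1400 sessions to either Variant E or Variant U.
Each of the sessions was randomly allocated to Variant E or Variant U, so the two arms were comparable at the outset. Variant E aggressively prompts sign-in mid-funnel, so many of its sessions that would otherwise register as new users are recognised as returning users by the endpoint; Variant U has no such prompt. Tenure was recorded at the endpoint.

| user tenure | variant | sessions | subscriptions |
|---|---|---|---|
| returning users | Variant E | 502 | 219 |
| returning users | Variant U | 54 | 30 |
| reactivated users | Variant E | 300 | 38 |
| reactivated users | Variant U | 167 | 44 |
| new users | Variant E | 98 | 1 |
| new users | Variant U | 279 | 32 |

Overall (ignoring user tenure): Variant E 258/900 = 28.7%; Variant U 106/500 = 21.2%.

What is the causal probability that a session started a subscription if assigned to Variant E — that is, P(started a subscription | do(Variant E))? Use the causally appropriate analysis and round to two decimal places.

0.29

The user tenure-specific comparison favours Variant U throughout, but the pooled figures favour Variant E. The question is whether to condition on user tenure.
User tenure is recorded after the variant and is itself shifted by it — it sits on the causal path from variant to outcome. Conditioning on a mediator would strip out part of the effect we want; the pooled comparison gives the total causal effect.
So P(outcome | do(Variant E)) is just the pooled rate for Variant E: 258/900 = 0.287.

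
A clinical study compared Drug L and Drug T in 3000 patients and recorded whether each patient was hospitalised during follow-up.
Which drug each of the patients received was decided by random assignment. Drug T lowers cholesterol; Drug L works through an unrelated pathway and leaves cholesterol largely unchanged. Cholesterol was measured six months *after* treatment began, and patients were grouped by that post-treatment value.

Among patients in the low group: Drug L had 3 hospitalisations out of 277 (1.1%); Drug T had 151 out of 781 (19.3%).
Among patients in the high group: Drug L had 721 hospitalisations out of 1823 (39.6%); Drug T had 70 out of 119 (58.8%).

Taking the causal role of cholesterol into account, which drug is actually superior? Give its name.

Drug T

Cholesterol is recorded after the drug and is itself shifted by it — it sits on the causal path from drug to outcome. Conditioning on a mediator would strip out part of the effect we want; the pooled comparison gives the total causal effect.
Pooled: Drug L 34.5% vs Drug T 24.6%; Drug T is lower overall.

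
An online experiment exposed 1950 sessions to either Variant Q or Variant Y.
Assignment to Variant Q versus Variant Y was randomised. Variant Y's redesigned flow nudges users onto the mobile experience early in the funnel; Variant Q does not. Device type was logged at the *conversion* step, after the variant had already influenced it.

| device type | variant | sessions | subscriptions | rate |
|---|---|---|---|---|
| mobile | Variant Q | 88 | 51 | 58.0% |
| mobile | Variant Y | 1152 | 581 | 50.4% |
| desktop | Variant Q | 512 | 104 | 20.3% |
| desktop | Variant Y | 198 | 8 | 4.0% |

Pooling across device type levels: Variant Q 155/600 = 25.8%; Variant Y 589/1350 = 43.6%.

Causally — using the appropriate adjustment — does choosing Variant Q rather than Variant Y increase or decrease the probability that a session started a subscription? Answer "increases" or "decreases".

Stratifying would compare variants among sessions the variants themselves sorted into device type groups — a form of selection on an intermediate. The unconditioned pooled rates give the total causal effect.
Pooled: Variant Q 25.8% vs Variant Y 43.6%; Variant Y is higher overall.

decreases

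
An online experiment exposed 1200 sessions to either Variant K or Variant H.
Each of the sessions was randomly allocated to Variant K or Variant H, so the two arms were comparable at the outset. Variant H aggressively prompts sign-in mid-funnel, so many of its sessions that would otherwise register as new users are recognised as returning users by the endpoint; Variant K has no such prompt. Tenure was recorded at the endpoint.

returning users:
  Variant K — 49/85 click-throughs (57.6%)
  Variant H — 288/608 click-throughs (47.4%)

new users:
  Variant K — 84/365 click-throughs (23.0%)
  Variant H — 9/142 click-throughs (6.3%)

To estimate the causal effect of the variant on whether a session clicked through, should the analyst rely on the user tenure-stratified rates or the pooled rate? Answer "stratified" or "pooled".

pooled

User tenure lies on the pathway variant → user tenure → outcome, so adjusting for it blocks the indirect effect. For the total causal effect of variant, use the unadjusted pooled rates.
Pooled: Variant K 29.6% vs Variant H 39.6%; Variant H is higher overall.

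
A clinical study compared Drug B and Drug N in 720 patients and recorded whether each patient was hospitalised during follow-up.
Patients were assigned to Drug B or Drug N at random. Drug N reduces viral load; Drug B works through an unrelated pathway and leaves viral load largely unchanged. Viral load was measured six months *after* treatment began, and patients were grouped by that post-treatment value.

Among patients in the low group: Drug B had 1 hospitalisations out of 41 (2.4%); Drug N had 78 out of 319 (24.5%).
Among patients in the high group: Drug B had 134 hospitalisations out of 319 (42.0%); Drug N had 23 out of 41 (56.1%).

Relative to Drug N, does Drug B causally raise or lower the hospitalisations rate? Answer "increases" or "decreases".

increases

The distribution of viral load is itself part of what the drug does — it is an intermediate outcome. Holding it fixed would remove that part of the effect; the total effect is the pooled difference.
Pooled: Drug B 37.5% vs Drug N 28.1%; Drug N is lower overall.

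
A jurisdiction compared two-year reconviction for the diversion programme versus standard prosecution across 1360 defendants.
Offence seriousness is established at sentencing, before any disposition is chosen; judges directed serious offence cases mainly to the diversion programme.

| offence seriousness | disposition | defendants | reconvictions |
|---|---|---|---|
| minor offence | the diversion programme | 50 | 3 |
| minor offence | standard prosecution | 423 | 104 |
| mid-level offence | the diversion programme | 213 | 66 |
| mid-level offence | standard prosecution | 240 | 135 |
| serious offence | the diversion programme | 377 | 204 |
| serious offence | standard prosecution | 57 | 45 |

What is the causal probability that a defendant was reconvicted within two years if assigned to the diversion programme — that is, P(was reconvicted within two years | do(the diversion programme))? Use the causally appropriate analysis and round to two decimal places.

0.30

the diversion programme is lower inside every offence seriousness stratum but standard prosecution is lower in aggregate. Whether to stratify depends on how offence seriousness relates to the disposition.
Offence seriousness is set before the disposition has any effect — it is not caused by the disposition — and it independently drives the outcome. That makes it a confounder, so the causal comparison is within offence seriousness levels.
Standardising the diversion programme to the population offence seriousness mix: 0.348·3/50 + 0.333·66/213 + 0.319·204/377 = 0.297.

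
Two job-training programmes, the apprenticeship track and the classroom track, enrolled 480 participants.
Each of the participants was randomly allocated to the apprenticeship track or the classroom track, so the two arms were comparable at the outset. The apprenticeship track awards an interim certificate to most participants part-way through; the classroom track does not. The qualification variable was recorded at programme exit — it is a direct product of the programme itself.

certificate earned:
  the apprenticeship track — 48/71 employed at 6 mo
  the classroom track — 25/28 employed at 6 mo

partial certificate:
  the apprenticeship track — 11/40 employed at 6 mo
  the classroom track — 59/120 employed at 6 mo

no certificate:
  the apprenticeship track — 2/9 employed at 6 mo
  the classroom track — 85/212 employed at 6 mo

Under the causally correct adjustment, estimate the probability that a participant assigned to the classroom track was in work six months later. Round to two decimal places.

0.47

Because the programme influences qualification attained during the programme, qualification attained during the programme is a post-treatment mediator, not a confounder. Stratifying on it would bias the estimate; the causal effect is the crude pooled difference.
So P(outcome | do(the classroom track)) is just the pooled rate for the classroom track: 169/360 = 0.469.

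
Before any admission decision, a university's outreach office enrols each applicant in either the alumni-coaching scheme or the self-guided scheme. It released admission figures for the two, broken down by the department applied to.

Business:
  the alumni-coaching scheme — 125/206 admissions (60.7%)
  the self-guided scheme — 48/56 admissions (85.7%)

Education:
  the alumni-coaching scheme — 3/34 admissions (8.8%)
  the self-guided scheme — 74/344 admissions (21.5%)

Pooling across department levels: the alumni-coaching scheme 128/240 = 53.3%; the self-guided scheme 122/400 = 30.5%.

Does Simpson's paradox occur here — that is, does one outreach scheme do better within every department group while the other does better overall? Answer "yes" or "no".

yes

Within each department level (Business 60.7% vs 85.7%; Education 8.8% vs 21.5%), the self-guided scheme has the higher rate every time. Pooled: 53.3% vs 30.5% — the alumni-coaching scheme has the higher rate overall. The two comparisons disagree.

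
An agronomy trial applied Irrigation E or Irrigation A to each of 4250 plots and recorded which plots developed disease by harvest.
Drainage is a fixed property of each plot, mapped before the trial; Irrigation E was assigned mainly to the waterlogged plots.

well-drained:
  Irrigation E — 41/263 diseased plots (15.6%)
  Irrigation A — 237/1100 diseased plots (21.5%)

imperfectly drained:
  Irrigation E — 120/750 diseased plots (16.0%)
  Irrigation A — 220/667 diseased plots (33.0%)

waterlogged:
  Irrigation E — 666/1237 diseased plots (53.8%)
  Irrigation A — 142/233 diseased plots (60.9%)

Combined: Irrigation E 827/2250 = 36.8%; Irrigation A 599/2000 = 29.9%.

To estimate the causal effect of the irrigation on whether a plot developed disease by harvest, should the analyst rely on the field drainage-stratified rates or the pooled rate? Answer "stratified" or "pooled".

stratified

Irrigation E is lower inside every field drainage stratum but Irrigation A is lower in aggregate. Whether to stratify depends on how field drainage relates to the irrigation.
The imbalance in field drainage arose from how plots were allocated, not from anything the irrigation did; and field drainage independently affects the outcome. The pooled gap is confounded — condition on field drainage.
Within each level — well-drained: 15.6% vs 21.5%; imperfectly drained: 16.0% vs 33.0%; waterlogged: 53.8% vs 60.9% — Irrigation E is lower every time.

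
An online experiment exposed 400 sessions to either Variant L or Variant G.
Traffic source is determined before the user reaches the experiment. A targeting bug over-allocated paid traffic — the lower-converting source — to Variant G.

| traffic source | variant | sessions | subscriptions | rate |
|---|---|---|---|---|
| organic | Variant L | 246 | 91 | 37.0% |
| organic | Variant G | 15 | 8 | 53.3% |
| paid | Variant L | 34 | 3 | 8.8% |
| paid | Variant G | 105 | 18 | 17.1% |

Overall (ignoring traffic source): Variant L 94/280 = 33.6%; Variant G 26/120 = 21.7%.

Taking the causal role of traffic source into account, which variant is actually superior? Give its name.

The stratified and pooled comparisons disagree (Variant G wins within each traffic source; Variant L wins overall), so the answer turns on the causal role of traffic source.
Nothing the variant does changes traffic source; the imbalance is an allocation artefact. With traffic source also predicting the outcome, the pooled figure is confounded, and the within-stratum comparison is the causal one.
Within each level — organic: 37.0% vs 53.3%; paid: 8.8% vs 17.1% — Variant G is higher every time.

Variant G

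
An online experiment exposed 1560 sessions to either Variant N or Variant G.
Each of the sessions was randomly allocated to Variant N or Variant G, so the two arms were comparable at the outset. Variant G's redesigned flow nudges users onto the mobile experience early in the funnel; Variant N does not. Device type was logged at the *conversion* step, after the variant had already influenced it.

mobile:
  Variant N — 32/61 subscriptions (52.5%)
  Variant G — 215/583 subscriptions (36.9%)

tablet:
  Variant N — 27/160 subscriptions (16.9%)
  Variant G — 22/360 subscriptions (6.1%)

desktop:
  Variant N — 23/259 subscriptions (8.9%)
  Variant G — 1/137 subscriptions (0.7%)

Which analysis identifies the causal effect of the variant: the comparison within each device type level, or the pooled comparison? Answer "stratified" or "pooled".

pooled

Within every device type level Variant N has the higher rate, yet pooled Variant G does — Simpson's reversal.
The distribution of device type is itself part of what the variant does — it is an intermediate outcome. Holding it fixed would remove that part of the effect; the total effect is the pooled difference.
Pooled: Variant N 17.1% vs Variant G 22.0%; Variant G is higher overall.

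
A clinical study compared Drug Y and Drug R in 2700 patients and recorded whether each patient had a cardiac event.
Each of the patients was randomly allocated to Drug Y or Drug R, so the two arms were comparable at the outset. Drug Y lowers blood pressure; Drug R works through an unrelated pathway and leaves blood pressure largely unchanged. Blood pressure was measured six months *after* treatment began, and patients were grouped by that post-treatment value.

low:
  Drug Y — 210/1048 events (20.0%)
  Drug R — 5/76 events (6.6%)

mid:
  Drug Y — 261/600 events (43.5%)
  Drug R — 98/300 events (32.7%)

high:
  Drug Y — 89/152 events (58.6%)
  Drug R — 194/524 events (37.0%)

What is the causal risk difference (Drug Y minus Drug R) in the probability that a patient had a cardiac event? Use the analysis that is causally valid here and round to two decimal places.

-0.02

Blood pressure lies on the pathway drug → blood pressure → outcome, so adjusting for it blocks the indirect effect. For the total causal effect of drug, use the unadjusted pooled rates.
The causal difference is the pooled difference: 0.311 − 0.330 = -0.019.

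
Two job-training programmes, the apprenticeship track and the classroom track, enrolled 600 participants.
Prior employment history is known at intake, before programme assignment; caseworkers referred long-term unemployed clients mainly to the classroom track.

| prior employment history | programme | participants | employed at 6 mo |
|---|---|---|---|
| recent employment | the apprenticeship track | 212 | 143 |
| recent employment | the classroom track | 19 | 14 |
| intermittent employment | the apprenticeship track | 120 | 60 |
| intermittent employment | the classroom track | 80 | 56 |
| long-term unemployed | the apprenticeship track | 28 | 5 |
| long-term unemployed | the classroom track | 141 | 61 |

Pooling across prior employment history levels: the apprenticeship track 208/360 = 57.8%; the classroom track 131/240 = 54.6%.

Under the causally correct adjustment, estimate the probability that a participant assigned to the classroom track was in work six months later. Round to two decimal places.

Nothing the programme does changes prior employment history; the imbalance is an allocation artefact. With prior employment history also predicting the outcome, the pooled figure is confounded, and the within-stratum comparison is the causal one.
Standardising the classroom track to the population prior employment history mix: 0.385·14/19 + 0.333·56/80 + 0.282·61/141 = 0.639.

0.64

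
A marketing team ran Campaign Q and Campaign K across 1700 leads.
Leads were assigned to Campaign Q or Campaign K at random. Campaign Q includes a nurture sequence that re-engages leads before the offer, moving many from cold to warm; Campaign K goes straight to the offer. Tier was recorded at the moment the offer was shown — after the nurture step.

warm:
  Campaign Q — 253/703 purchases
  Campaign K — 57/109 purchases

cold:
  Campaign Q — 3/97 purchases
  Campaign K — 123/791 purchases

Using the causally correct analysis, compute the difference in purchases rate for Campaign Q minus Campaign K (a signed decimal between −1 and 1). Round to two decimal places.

+0.12

The stratified and pooled comparisons disagree (Campaign K wins within each engagement tier; Campaign Q wins overall), so the answer turns on the causal role of engagement tier.
Engagement tier here is a post-treatment variable shaped by the campaign; conditioning on it would introduce bias rather than remove it. The overall comparison is the causal one.
The causal difference is the pooled difference: 0.320 − 0.200 = +0.120.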